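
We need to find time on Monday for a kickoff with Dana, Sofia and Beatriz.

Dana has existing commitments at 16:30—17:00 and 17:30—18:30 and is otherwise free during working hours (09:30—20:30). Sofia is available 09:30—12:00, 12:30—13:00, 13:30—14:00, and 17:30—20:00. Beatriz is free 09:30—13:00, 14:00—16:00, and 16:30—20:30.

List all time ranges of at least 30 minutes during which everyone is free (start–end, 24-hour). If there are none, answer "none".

Dana free within 09:30–20:30: 09:30–16:30, 17:00–17:30, 18:30–20:30.
Dana ∩ Sofia: 09:30–12:00, 12:30–13:00, 13:30–14:00, 18:30–20:00.
Dana ∩ Sofia ∩ Beatriz: 09:30–12:00, 12:30–13:00, 18:30–20:00.
Windows ≥ 30 min: 09:30–12:00, 12:30–13:00, 18:30–20:00.

09:30–12:00, 12:30–13:00, 18:30–20:00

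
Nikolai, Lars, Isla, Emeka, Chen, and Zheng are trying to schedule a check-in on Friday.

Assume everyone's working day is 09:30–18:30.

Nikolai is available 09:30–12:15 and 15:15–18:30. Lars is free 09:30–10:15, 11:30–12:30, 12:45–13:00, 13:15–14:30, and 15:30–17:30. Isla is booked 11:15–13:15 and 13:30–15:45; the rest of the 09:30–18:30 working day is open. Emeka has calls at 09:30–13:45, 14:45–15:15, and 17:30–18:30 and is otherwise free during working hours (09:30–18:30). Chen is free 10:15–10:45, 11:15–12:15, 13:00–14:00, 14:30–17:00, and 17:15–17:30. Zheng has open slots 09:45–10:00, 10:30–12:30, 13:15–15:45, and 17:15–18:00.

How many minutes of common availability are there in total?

Isla free within 09:30–18:30: 09:30–11:15, 13:15–13:30, 15:45–18:30.
Emeka free within 09:30–18:30: 13:45–14:45, 15:15–17:30.
Nikolai ∩ Lars: 09:30–10:15, 11:30–12:15, 15:30–17:30.
Nikolai ∩ Lars ∩ Isla: 09:30–10:15, 15:45–17:30.
Nikolai ∩ Lars ∩ Isla ∩ Emeka: 15:45–17:30.
Nikolai ∩ Lars ∩ Isla ∩ Emeka ∩ Chen: 15:45–17:00, 17:15–17:30.
Nikolai ∩ Lars ∩ Isla ∩ Emeka ∩ Chen ∩ Zheng: 17:15–17:30.
Total common minutes: 15.

15 minutes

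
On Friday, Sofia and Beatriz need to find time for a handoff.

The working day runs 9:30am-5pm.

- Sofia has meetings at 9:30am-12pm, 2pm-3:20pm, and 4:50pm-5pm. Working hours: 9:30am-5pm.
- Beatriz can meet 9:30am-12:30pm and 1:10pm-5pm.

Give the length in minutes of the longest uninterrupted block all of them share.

90 minutes

Sofia free within 09:30–17:00: 12:00–14:00, 15:20–16:50.
Sofia ∩ Beatriz: 12:00–12:30, 13:10–14:00, 15:20–16:50.
Common window lengths: 30, 50, 90 min; longest is 90.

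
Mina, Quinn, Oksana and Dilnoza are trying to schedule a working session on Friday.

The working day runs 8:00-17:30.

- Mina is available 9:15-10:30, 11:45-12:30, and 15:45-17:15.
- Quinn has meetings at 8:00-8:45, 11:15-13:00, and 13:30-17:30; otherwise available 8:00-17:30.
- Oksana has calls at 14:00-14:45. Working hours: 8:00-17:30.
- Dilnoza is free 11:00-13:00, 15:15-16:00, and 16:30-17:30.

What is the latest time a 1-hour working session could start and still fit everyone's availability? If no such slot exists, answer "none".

none

Quinn free within 08:00–17:30: 08:45–11:15, 13:00–13:30.
Oksana free within 08:00–17:30: 08:00–14:00, 14:45–17:30.
Mina ∩ Quinn: 09:15–10:30.
Mina ∩ Quinn ∩ Oksana: 09:15–10:30.
Mina ∩ Quinn ∩ Oksana ∩ Dilnoza: (none).
Windows ≥ 60 min: (none).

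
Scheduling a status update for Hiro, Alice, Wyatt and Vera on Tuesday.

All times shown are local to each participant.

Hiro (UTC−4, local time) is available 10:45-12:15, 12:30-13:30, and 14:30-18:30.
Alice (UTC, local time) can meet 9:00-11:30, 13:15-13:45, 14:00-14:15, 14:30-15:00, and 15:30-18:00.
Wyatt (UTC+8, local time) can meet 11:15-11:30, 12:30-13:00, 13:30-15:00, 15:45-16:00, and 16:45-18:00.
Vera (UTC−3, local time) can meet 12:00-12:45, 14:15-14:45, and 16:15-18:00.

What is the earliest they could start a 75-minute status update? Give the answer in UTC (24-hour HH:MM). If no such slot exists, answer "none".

none

Hiro → UTC: 14:45–16:15, 16:30–17:30, 18:30–22:30.
Alice → UTC: 09:00–11:30, 13:15–13:45, 14:00–14:15, 14:30–15:00, 15:30–18:00.
Wyatt → UTC: 03:15–03:30, 04:30–05:00, 05:30–07:00, 07:45–08:00, 08:45–10:00.
Vera → UTC: 15:00–15:45, 17:15–17:45, 19:15–21:00.
Hiro ∩ Alice: 14:45–15:00, 15:30–16:15, 16:30–17:30.
Hiro ∩ Alice ∩ Wyatt: (none).
Hiro ∩ Alice ∩ Wyatt ∩ Vera: (none).
Windows ≥ 75 min: (none).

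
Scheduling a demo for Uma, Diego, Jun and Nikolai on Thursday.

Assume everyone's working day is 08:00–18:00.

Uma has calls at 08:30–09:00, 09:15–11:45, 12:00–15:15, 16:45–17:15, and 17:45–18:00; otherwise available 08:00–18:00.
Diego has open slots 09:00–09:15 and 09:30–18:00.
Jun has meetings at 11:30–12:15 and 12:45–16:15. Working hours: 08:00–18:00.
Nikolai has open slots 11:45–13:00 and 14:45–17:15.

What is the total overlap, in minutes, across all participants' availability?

30 minutes

Uma free within 08:00–18:00: 08:00–08:30, 09:00–09:15, 11:45–12:00, 15:15–16:45, 17:15–17:45.
Jun free within 08:00–18:00: 08:00–11:30, 12:15–12:45, 16:15–18:00.
Uma ∩ Diego: 09:00–09:15, 11:45–12:00, 15:15–16:45, 17:15–17:45.
Uma ∩ Diego ∩ Jun: 09:00–09:15, 16:15–16:45, 17:15–17:45.
Uma ∩ Diego ∩ Jun ∩ Nikolai: 16:15–16:45.
Total common minutes: 30.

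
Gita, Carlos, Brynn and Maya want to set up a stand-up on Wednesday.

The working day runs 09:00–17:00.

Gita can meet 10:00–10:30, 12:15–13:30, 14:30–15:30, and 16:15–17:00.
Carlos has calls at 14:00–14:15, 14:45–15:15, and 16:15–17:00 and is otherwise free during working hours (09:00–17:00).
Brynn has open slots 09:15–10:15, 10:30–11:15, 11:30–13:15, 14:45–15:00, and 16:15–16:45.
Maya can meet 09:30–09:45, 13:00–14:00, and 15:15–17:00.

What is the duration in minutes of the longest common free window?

15 minutes

Carlos free within 09:00–17:00: 09:00–14:00, 14:15–14:45, 15:15–16:15.
Gita ∩ Carlos: 10:00–10:30, 12:15–13:30, 14:30–14:45, 15:15–15:30.
Gita ∩ Carlos ∩ Brynn: 10:00–10:15, 12:15–13:15.
Gita ∩ Carlos ∩ Brynn ∩ Maya: 13:00–13:15.
Single common window of 15 minutes.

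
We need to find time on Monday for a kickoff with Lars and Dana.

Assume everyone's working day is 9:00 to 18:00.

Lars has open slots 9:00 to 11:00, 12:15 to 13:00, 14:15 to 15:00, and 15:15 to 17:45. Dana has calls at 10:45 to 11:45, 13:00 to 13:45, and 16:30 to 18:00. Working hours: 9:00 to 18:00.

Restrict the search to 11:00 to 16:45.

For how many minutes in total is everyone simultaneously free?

Dana free within 09:00–18:00: 09:00–10:45, 11:45–13:00, 13:45–16:30.
Lars ∩ Dana: 09:00–10:45, 12:15–13:00, 14:15–15:00, 15:15–16:30.
Restricted to 11:00–16:45: 12:15–13:00, 14:15–15:00, 15:15–16:30.
Total common minutes: 45 + 45 + 75 = 165.

165 minutes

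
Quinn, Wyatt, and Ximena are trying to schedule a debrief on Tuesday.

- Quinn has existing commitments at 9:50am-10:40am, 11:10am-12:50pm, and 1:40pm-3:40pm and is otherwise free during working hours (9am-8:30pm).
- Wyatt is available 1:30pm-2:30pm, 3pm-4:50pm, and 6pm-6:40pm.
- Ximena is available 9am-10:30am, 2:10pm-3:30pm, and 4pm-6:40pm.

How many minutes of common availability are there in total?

90 minutes

Quinn free within 09:00–20:30: 09:00–09:50, 10:40–11:10, 12:50–13:40, 15:40–20:30.
Quinn ∩ Wyatt: 13:30–13:40, 15:40–16:50, 18:00–18:40.
Quinn ∩ Wyatt ∩ Ximena: 16:00–16:50, 18:00–18:40.
Total common minutes: 50 + 40 = 90.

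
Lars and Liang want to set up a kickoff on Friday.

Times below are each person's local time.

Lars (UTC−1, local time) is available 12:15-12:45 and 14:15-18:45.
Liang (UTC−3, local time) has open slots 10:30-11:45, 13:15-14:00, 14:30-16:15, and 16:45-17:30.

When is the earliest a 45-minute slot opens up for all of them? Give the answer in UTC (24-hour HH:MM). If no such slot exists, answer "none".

Lars → UTC: 13:15–13:45, 15:15–19:45.
Liang → UTC: 13:30–14:45, 16:15–17:00, 17:30–19:15, 19:45–20:30.
Lars ∩ Liang: 13:30–13:45, 16:15–17:00, 17:30–19:15.
Windows ≥ 45 min: 16:15–17:00, 17:30–19:15.
Earliest such window starts at 16:15.

16:15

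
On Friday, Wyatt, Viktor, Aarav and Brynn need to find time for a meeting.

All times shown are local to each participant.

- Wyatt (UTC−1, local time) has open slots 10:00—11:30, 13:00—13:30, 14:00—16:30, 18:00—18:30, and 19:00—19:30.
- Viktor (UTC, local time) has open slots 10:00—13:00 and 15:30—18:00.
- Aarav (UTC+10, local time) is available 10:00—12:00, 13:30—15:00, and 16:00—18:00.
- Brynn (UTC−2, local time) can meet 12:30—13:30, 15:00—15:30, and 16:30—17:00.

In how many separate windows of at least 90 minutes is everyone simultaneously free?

Wyatt → UTC: 11:00–12:30, 14:00–14:30, 15:00–17:30, 19:00–19:30, 20:00–20:30.
Viktor → UTC: 10:00–13:00, 15:30–18:00.
Aarav → UTC: 00:00–02:00, 03:30–05:00, 06:00–08:00.
Brynn → UTC: 14:30–15:30, 17:00–17:30, 18:30–19:00.
Wyatt ∩ Viktor: 11:00–12:30, 15:30–17:30.
Wyatt ∩ Viktor ∩ Aarav: (none).
Wyatt ∩ Viktor ∩ Aarav ∩ Brynn: (none).
Windows ≥ 90 min: (none).
That's 0 windows.

0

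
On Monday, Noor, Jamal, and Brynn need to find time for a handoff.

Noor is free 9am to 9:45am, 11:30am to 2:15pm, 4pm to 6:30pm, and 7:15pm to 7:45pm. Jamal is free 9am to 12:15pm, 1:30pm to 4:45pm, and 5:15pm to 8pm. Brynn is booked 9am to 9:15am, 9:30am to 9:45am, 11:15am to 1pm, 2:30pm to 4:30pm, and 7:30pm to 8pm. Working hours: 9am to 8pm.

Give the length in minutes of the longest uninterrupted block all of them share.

75 minutes

Brynn free within 09:00–20:00: 09:15–09:30, 09:45–11:15, 13:00–14:30, 16:30–19:30.
Noor ∩ Jamal: 09:00–09:45, 11:30–12:15, 13:30–14:15, 16:00–16:45, 17:15–18:30, 19:15–19:45.
Noor ∩ Jamal ∩ Brynn: 09:15–09:30, 13:30–14:15, 16:30–16:45, 17:15–18:30, 19:15–19:30.
Common window lengths: 15, 45, 15, 75, 15 min; longest is 75.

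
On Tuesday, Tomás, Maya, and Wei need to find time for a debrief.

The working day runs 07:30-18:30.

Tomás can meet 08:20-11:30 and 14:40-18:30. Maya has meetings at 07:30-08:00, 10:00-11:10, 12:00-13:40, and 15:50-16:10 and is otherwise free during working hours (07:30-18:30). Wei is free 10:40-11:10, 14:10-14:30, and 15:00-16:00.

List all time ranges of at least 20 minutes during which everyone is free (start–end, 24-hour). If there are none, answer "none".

Maya free within 07:30–18:30: 08:00–10:00, 11:10–12:00, 13:40–15:50, 16:10–18:30.
Tomás ∩ Maya: 08:20–10:00, 11:10–11:30, 14:40–15:50, 16:10–18:30.
Tomás ∩ Maya ∩ Wei: 15:00–15:50.
Windows ≥ 20 min: 15:00–15:50.

15:00–15:50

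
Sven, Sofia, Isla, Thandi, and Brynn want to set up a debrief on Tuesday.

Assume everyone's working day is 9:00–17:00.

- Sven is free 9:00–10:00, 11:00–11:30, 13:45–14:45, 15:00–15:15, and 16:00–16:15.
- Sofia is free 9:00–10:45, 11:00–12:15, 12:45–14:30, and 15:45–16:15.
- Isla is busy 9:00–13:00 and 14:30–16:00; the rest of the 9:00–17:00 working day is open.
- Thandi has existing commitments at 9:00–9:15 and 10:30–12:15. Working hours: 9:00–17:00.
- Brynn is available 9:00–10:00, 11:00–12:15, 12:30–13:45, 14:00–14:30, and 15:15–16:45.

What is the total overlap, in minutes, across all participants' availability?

45 minutes

Isla free within 09:00–17:00: 13:00–14:30, 16:00–17:00.
Thandi free within 09:00–17:00: 09:15–10:30, 12:15–17:00.
Sven ∩ Sofia: 09:00–10:00, 11:00–11:30, 13:45–14:30, 16:00–16:15.
Sven ∩ Sofia ∩ Isla: 13:45–14:30, 16:00–16:15.
Sven ∩ Sofia ∩ Isla ∩ Thandi: 13:45–14:30, 16:00–16:15.
Sven ∩ Sofia ∩ Isla ∩ Thandi ∩ Brynn: 14:00–14:30, 16:00–16:15.
Total common minutes: 30 + 15 = 45.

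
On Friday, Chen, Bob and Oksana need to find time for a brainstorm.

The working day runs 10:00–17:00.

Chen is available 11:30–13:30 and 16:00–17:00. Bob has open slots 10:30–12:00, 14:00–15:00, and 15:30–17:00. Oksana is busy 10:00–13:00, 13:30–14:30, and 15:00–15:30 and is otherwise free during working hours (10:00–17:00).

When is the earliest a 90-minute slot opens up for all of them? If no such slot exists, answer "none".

Oksana free within 10:00–17:00: 13:00–13:30, 14:30–15:00, 15:30–17:00.
Chen ∩ Bob: 11:30–12:00, 16:00–17:00.
Chen ∩ Bob ∩ Oksana: 16:00–17:00.
Windows ≥ 90 min: (none).

none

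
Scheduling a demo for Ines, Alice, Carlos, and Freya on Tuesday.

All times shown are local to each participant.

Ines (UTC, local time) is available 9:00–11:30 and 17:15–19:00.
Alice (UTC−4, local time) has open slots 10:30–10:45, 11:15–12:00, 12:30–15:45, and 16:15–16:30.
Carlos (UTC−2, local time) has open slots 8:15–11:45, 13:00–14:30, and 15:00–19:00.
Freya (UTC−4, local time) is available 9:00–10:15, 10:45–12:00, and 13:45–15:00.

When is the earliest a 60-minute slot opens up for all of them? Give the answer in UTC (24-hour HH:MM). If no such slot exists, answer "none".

17:45

Ines → UTC: 09:00–11:30, 17:15–19:00.
Alice → UTC: 14:30–14:45, 15:15–16:00, 16:30–19:45, 20:15–20:30.
Carlos → UTC: 10:15–13:45, 15:00–16:30, 17:00–21:00.
Freya → UTC: 13:00–14:15, 14:45–16:00, 17:45–19:00.
Ines ∩ Alice: 17:15–19:00.
Ines ∩ Alice ∩ Carlos: 17:15–19:00.
Ines ∩ Alice ∩ Carlos ∩ Freya: 17:45–19:00.
Windows ≥ 60 min: 17:45–19:00.
Earliest such window starts at 17:45.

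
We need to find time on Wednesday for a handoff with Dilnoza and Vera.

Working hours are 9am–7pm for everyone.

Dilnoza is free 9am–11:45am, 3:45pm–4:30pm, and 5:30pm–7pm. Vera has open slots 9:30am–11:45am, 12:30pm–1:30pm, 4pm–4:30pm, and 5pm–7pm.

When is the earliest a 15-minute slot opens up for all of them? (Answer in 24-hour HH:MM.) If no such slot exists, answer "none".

09:30

Dilnoza ∩ Vera: 09:30–11:45, 16:00–16:30, 17:30–19:00.
Windows ≥ 15 min: 09:30–11:45, 16:00–16:30, 17:30–19:00.
Earliest such window starts at 09:30.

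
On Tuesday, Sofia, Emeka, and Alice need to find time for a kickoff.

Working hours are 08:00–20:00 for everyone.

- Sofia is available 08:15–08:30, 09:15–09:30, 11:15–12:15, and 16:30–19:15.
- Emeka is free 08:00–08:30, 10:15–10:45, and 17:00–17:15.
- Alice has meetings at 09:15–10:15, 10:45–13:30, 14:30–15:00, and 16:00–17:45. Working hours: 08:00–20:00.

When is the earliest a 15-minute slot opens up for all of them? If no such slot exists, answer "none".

08:15

Alice free within 08:00–20:00: 08:00–09:15, 10:15–10:45, 13:30–14:30, 15:00–16:00, 17:45–20:00.
Sofia ∩ Emeka: 08:15–08:30, 17:00–17:15.
Sofia ∩ Emeka ∩ Alice: 08:15–08:30.
Windows ≥ 15 min: 08:15–08:30.
Earliest such window starts at 08:15.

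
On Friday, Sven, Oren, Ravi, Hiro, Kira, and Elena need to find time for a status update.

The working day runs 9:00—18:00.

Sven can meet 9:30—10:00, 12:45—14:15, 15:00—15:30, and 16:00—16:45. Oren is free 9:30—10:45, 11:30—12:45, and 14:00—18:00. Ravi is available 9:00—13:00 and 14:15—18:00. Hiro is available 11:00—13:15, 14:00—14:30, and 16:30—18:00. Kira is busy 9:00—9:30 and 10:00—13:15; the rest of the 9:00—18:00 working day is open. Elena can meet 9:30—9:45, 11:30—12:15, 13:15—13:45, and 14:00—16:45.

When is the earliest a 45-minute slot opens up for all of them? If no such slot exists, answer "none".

Kira free within 09:00–18:00: 09:30–10:00, 13:15–18:00.
Sven ∩ Oren: 09:30–10:00, 14:00–14:15, 15:00–15:30, 16:00–16:45.
Sven ∩ Oren ∩ Ravi: 09:30–10:00, 15:00–15:30, 16:00–16:45.
Sven ∩ Oren ∩ Ravi ∩ Hiro: 16:30–16:45.
Sven ∩ Oren ∩ Ravi ∩ Hiro ∩ Kira: 16:30–16:45.
Sven ∩ Oren ∩ Ravi ∩ Hiro ∩ Kira ∩ Elena: 16:30–16:45.
Windows ≥ 45 min: (none).

none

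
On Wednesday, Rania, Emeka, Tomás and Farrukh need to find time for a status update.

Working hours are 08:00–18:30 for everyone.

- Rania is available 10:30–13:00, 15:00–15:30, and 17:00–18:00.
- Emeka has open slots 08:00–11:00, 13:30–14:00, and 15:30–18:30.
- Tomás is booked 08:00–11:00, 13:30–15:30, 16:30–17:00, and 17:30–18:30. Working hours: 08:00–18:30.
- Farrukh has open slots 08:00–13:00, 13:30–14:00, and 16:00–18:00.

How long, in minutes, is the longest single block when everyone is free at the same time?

Tomás free within 08:00–18:30: 11:00–13:30, 15:30–16:30, 17:00–17:30.
Rania ∩ Emeka: 10:30–11:00, 17:00–18:00.
Rania ∩ Emeka ∩ Tomás: 17:00–17:30.
Rania ∩ Emeka ∩ Tomás ∩ Farrukh: 17:00–17:30.
Single common window of 30 minutes.

30 minutes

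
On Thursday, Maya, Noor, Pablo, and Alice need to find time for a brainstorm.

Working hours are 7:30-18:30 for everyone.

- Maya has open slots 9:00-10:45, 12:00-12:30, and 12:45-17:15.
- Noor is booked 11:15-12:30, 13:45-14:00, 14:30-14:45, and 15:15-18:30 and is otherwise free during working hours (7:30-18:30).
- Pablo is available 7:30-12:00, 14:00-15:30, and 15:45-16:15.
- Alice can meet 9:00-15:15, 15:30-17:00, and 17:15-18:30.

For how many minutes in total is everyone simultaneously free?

165 minutes

Noor free within 07:30–18:30: 07:30–11:15, 12:30–13:45, 14:00–14:30, 14:45–15:15.
Maya ∩ Noor: 09:00–10:45, 12:45–13:45, 14:00–14:30, 14:45–15:15.
Maya ∩ Noor ∩ Pablo: 09:00–10:45, 14:00–14:30, 14:45–15:15.
Maya ∩ Noor ∩ Pablo ∩ Alice: 09:00–10:45, 14:00–14:30, 14:45–15:15.
Total common minutes: 105 + 30 + 30 = 165.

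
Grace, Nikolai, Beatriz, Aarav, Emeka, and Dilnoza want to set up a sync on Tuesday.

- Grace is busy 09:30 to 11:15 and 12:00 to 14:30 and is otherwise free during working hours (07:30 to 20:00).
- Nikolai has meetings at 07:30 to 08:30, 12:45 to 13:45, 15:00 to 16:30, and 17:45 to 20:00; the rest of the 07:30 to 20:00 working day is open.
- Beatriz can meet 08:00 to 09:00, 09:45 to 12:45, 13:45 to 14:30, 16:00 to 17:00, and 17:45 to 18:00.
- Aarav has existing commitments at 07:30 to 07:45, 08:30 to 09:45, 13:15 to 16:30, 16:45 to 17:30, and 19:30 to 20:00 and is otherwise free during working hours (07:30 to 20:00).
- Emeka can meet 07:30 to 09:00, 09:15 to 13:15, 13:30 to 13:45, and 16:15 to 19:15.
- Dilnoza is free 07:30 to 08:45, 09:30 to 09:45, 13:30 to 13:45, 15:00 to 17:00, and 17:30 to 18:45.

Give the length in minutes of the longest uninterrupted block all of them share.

15 minutes

Grace free within 07:30–20:00: 07:30–09:30, 11:15–12:00, 14:30–20:00.
Nikolai free within 07:30–20:00: 08:30–12:45, 13:45–15:00, 16:30–17:45.
Aarav free within 07:30–20:00: 07:45–08:30, 09:45–13:15, 16:30–16:45, 17:30–19:30.
Grace ∩ Nikolai: 08:30–09:30, 11:15–12:00, 14:30–15:00, 16:30–17:45.
Grace ∩ Nikolai ∩ Beatriz: 08:30–09:00, 11:15–12:00, 16:30–17:00.
Grace ∩ Nikolai ∩ Beatriz ∩ Aarav: 11:15–12:00, 16:30–16:45.
Grace ∩ Nikolai ∩ Beatriz ∩ Aarav ∩ Emeka: 11:15–12:00, 16:30–16:45.
Grace ∩ Nikolai ∩ Beatriz ∩ Aarav ∩ Emeka ∩ Dilnoza: 16:30–16:45.
Single common window of 15 minutes.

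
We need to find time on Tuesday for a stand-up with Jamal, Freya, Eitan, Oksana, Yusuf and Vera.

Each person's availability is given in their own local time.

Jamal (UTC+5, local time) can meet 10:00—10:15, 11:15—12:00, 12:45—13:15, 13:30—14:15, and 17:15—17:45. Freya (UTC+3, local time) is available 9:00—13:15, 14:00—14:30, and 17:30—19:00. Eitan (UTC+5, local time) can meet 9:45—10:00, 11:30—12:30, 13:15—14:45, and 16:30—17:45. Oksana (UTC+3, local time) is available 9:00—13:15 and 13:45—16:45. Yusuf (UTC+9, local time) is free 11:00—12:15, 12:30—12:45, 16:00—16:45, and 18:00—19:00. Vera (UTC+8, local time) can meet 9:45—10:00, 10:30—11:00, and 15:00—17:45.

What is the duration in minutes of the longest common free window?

15 minutes

Jamal → UTC: 05:00–05:15, 06:15–07:00, 07:45–08:15, 08:30–09:15, 12:15–12:45.
Freya → UTC: 06:00–10:15, 11:00–11:30, 14:30–16:00.
Eitan → UTC: 04:45–05:00, 06:30–07:30, 08:15–09:45, 11:30–12:45.
Oksana → UTC: 06:00–10:15, 10:45–13:45.
Yusuf → UTC: 02:00–03:15, 03:30–03:45, 07:00–07:45, 09:00–10:00.
Vera → UTC: 01:45–02:00, 02:30–03:00, 07:00–09:45.
Jamal ∩ Freya: 06:15–07:00, 07:45–08:15, 08:30–09:15.
Jamal ∩ Freya ∩ Eitan: 06:30–07:00, 08:30–09:15.
Jamal ∩ Freya ∩ Eitan ∩ Oksana: 06:30–07:00, 08:30–09:15.
Jamal ∩ Freya ∩ Eitan ∩ Oksana ∩ Yusuf: 09:00–09:15.
Jamal ∩ Freya ∩ Eitan ∩ Oksana ∩ Yusuf ∩ Vera: 09:00–09:15.
Single common window of 15 minutes.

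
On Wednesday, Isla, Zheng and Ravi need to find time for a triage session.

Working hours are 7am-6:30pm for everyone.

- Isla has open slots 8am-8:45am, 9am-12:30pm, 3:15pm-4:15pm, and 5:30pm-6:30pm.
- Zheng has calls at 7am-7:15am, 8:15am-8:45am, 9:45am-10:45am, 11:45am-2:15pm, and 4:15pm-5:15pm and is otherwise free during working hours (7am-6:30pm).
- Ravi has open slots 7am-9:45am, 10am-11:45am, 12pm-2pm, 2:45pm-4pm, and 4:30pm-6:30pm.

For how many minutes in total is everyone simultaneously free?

Zheng free within 07:00–18:30: 07:15–08:15, 08:45–09:45, 10:45–11:45, 14:15–16:15, 17:15–18:30.
Isla ∩ Zheng: 08:00–08:15, 09:00–09:45, 10:45–11:45, 15:15–16:15, 17:30–18:30.
Isla ∩ Zheng ∩ Ravi: 08:00–08:15, 09:00–09:45, 10:45–11:45, 15:15–16:00, 17:30–18:30.
Total common minutes: 15 + 45 + 60 + 45 + 60 = 225.

225 minutes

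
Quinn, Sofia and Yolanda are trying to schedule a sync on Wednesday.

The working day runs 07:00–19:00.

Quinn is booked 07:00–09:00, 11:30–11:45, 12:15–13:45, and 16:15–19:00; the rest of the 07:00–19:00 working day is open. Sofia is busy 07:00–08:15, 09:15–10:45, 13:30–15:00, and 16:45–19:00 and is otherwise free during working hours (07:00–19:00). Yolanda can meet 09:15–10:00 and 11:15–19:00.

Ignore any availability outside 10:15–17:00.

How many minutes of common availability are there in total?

Quinn free within 07:00–19:00: 09:00–11:30, 11:45–12:15, 13:45–16:15.
Sofia free within 07:00–19:00: 08:15–09:15, 10:45–13:30, 15:00–16:45.
Quinn ∩ Sofia: 09:00–09:15, 10:45–11:30, 11:45–12:15, 15:00–16:15.
Quinn ∩ Sofia ∩ Yolanda: 11:15–11:30, 11:45–12:15, 15:00–16:15.
Restricted to 10:15–17:00: 11:15–11:30, 11:45–12:15, 15:00–16:15.
Total common minutes: 15 + 30 + 75 = 120.

120 minutes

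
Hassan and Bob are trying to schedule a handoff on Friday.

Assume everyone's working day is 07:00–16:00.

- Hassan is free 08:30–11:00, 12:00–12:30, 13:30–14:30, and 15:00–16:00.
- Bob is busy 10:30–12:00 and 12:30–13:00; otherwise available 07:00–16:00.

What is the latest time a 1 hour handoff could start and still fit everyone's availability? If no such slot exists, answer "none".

15:00

Bob free within 07:00–16:00: 07:00–10:30, 12:00–12:30, 13:00–16:00.
Hassan ∩ Bob: 08:30–10:30, 12:00–12:30, 13:30–14:30, 15:00–16:00.
Windows ≥ 60 min: 08:30–10:30, 13:30–14:30, 15:00–16:00.
Latest start in the last window 15:00–16:00 is 16:00 − 60 min = 15:00.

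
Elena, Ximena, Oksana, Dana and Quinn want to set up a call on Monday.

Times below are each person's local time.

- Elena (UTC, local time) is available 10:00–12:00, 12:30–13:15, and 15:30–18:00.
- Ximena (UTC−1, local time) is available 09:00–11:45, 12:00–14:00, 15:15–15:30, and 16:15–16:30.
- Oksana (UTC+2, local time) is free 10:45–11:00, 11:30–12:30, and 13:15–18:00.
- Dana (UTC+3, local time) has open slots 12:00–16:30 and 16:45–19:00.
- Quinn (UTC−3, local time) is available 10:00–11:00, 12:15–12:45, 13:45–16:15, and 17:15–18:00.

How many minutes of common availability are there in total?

15 minutes

Elena → UTC: 10:00–12:00, 12:30–13:15, 15:30–18:00.
Ximena → UTC: 10:00–12:45, 13:00–15:00, 16:15–16:30, 17:15–17:30.
Oksana → UTC: 08:45–09:00, 09:30–10:30, 11:15–16:00.
Dana → UTC: 09:00–13:30, 13:45–16:00.
Quinn → UTC: 13:00–14:00, 15:15–15:45, 16:45–19:15, 20:15–21:00.
Elena ∩ Ximena: 10:00–12:00, 12:30–12:45, 13:00–13:15, 16:15–16:30, 17:15–17:30.
Elena ∩ Ximena ∩ Oksana: 10:00–10:30, 11:15–12:00, 12:30–12:45, 13:00–13:15.
Elena ∩ Ximena ∩ Oksana ∩ Dana: 10:00–10:30, 11:15–12:00, 12:30–12:45, 13:00–13:15.
Elena ∩ Ximena ∩ Oksana ∩ Dana ∩ Quinn: 13:00–13:15.
Total common minutes: 15.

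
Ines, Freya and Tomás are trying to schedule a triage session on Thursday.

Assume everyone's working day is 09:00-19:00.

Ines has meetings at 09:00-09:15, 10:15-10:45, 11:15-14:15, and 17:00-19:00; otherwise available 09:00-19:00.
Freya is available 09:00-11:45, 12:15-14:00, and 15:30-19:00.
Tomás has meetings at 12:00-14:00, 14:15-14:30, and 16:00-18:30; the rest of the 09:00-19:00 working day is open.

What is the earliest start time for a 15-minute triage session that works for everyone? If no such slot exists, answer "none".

Ines free within 09:00–19:00: 09:15–10:15, 10:45–11:15, 14:15–17:00.
Tomás free within 09:00–19:00: 09:00–12:00, 14:00–14:15, 14:30–16:00, 18:30–19:00.
Ines ∩ Freya: 09:15–10:15, 10:45–11:15, 15:30–17:00.
Ines ∩ Freya ∩ Tomás: 09:15–10:15, 10:45–11:15, 15:30–16:00.
Windows ≥ 15 min: 09:15–10:15, 10:45–11:15, 15:30–16:00.
Earliest such window starts at 09:15.

09:15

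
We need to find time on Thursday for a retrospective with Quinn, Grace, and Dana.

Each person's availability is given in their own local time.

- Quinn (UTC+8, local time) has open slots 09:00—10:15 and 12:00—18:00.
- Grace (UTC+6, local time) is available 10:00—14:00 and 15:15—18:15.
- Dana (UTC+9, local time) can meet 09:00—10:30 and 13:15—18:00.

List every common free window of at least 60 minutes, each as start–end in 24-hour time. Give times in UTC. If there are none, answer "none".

04:15–08:00

Quinn → UTC: 01:00–02:15, 04:00–10:00.
Grace → UTC: 04:00–08:00, 09:15–12:15.
Dana → UTC: 00:00–01:30, 04:15–09:00.
Quinn ∩ Grace: 04:00–08:00, 09:15–10:00.
Quinn ∩ Grace ∩ Dana: 04:15–08:00.
Windows ≥ 60 min: 04:15–08:00.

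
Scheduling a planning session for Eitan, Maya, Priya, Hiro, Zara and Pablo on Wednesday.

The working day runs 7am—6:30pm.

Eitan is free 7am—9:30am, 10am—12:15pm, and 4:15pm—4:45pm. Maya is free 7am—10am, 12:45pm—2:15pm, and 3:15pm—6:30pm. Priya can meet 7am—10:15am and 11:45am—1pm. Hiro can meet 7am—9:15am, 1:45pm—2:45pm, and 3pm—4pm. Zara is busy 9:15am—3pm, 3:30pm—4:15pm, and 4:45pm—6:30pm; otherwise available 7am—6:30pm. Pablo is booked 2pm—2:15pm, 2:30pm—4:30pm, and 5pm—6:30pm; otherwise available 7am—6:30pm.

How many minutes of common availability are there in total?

Zara free within 07:00–18:30: 07:00–09:15, 15:00–15:30, 16:15–16:45.
Pablo free within 07:00–18:30: 07:00–14:00, 14:15–14:30, 16:30–17:00.
Eitan ∩ Maya: 07:00–09:30, 16:15–16:45.
Eitan ∩ Maya ∩ Priya: 07:00–09:30.
Eitan ∩ Maya ∩ Priya ∩ Hiro: 07:00–09:15.
Eitan ∩ Maya ∩ Priya ∩ Hiro ∩ Zara: 07:00–09:15.
Eitan ∩ Maya ∩ Priya ∩ Hiro ∩ Zara ∩ Pablo: 07:00–09:15.
Total common minutes: 135.

135 minutes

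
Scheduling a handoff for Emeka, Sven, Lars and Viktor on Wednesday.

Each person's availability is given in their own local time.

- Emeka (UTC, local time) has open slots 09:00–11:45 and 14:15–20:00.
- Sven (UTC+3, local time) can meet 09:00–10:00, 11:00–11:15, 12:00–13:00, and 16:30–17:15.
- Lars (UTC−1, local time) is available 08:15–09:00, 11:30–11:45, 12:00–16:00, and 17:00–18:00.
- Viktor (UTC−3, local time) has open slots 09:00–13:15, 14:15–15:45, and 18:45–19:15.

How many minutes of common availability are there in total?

Emeka → UTC: 09:00–11:45, 14:15–20:00.
Sven → UTC: 06:00–07:00, 08:00–08:15, 09:00–10:00, 13:30–14:15.
Lars → UTC: 09:15–10:00, 12:30–12:45, 13:00–17:00, 18:00–19:00.
Viktor → UTC: 12:00–16:15, 17:15–18:45, 21:45–22:15.
Emeka ∩ Sven: 09:00–10:00.
Emeka ∩ Sven ∩ Lars: 09:15–10:00.
Emeka ∩ Sven ∩ Lars ∩ Viktor: (none).
Total common minutes: 0.

0 minutes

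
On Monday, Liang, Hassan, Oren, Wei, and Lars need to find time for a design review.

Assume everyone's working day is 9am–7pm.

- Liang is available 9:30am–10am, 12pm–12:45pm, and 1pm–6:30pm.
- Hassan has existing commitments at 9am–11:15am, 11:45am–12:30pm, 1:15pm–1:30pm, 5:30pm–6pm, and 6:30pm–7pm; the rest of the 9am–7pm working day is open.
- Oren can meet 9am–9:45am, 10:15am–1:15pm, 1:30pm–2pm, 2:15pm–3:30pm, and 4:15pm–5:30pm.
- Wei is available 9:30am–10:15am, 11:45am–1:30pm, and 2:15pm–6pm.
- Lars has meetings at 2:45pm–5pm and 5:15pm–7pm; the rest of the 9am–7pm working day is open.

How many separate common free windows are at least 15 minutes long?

Hassan free within 09:00–19:00: 11:15–11:45, 12:30–13:15, 13:30–17:30, 18:00–18:30.
Lars free within 09:00–19:00: 09:00–14:45, 17:00–17:15.
Liang ∩ Hassan: 12:30–12:45, 13:00–13:15, 13:30–17:30, 18:00–18:30.
Liang ∩ Hassan ∩ Oren: 12:30–12:45, 13:00–13:15, 13:30–14:00, 14:15–15:30, 16:15–17:30.
Liang ∩ Hassan ∩ Oren ∩ Wei: 12:30–12:45, 13:00–13:15, 14:15–15:30, 16:15–17:30.
Liang ∩ Hassan ∩ Oren ∩ Wei ∩ Lars: 12:30–12:45, 13:00–13:15, 14:15–14:45, 17:00–17:15.
Windows ≥ 15 min: 12:30–12:45, 13:00–13:15, 14:15–14:45, 17:00–17:15.
That's 4 windows.

4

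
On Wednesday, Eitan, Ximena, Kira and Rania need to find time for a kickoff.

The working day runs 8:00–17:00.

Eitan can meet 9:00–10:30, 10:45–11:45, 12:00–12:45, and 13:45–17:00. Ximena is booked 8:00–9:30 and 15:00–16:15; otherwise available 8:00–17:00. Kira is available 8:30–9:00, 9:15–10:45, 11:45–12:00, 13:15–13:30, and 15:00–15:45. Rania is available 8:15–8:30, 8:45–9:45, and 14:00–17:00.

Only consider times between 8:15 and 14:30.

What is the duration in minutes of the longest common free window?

15 minutes

Ximena free within 08:00–17:00: 09:30–15:00, 16:15–17:00.
Eitan ∩ Ximena: 09:30–10:30, 10:45–11:45, 12:00–12:45, 13:45–15:00, 16:15–17:00.
Eitan ∩ Ximena ∩ Kira: 09:30–10:30.
Eitan ∩ Ximena ∩ Kira ∩ Rania: 09:30–09:45.
Restricted to 08:15–14:30: 09:30–09:45.
Single common window of 15 minutes.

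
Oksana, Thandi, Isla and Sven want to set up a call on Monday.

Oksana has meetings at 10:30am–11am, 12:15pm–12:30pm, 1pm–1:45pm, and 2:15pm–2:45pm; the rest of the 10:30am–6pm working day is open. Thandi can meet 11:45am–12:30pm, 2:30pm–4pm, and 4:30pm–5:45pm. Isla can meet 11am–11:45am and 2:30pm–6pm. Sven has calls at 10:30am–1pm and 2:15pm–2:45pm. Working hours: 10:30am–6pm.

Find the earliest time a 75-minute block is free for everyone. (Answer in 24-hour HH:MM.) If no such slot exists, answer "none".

Oksana free within 10:30–18:00: 11:00–12:15, 12:30–13:00, 13:45–14:15, 14:45–18:00.
Sven free within 10:30–18:00: 13:00–14:15, 14:45–18:00.
Oksana ∩ Thandi: 11:45–12:15, 14:45–16:00, 16:30–17:45.
Oksana ∩ Thandi ∩ Isla: 14:45–16:00, 16:30–17:45.
Oksana ∩ Thandi ∩ Isla ∩ Sven: 14:45–16:00, 16:30–17:45.
Windows ≥ 75 min: 14:45–16:00, 16:30–17:45.
Earliest such window starts at 14:45.

14:45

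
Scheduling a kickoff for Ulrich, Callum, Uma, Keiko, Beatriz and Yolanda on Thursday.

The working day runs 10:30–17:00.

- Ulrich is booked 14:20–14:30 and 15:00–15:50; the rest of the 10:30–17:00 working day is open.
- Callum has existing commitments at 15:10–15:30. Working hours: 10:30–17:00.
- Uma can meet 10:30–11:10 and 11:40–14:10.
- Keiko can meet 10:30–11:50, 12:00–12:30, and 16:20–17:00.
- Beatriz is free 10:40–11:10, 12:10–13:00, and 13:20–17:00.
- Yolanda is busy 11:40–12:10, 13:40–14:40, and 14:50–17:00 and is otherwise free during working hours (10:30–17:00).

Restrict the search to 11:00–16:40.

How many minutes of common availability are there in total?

30 minutes

Ulrich free within 10:30–17:00: 10:30–14:20, 14:30–15:00, 15:50–17:00.
Callum free within 10:30–17:00: 10:30–15:10, 15:30–17:00.
Yolanda free within 10:30–17:00: 10:30–11:40, 12:10–13:40, 14:40–14:50.
Ulrich ∩ Callum: 10:30–14:20, 14:30–15:00, 15:50–17:00.
Ulrich ∩ Callum ∩ Uma: 10:30–11:10, 11:40–14:10.
Ulrich ∩ Callum ∩ Uma ∩ Keiko: 10:30–11:10, 11:40–11:50, 12:00–12:30.
Ulrich ∩ Callum ∩ Uma ∩ Keiko ∩ Beatriz: 10:40–11:10, 12:10–12:30.
Ulrich ∩ Callum ∩ Uma ∩ Keiko ∩ Beatriz ∩ Yolanda: 10:40–11:10, 12:10–12:30.
Restricted to 11:00–16:40: 11:00–11:10, 12:10–12:30.
Total common minutes: 10 + 20 = 30.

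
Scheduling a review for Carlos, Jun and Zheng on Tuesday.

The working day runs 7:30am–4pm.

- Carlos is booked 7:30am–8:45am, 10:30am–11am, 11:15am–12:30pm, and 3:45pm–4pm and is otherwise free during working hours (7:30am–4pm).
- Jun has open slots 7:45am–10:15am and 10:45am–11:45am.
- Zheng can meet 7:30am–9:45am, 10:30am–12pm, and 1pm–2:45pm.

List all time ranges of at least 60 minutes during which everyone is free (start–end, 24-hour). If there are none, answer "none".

08:45–09:45

Carlos free within 07:30–16:00: 08:45–10:30, 11:00–11:15, 12:30–15:45.
Carlos ∩ Jun: 08:45–10:15, 11:00–11:15.
Carlos ∩ Jun ∩ Zheng: 08:45–09:45, 11:00–11:15.
Windows ≥ 60 min: 08:45–09:45.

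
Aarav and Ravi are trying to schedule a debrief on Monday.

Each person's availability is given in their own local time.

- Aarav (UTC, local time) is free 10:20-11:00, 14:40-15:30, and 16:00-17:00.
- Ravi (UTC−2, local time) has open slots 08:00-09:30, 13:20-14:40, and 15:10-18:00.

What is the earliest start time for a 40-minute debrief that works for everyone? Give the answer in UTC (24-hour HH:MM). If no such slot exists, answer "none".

Aarav → UTC: 10:20–11:00, 14:40–15:30, 16:00–17:00.
Ravi → UTC: 10:00–11:30, 15:20–16:40, 17:10–20:00.
Aarav ∩ Ravi: 10:20–11:00, 15:20–15:30, 16:00–16:40.
Windows ≥ 40 min: 10:20–11:00, 16:00–16:40.
Earliest such window starts at 10:20.

10:20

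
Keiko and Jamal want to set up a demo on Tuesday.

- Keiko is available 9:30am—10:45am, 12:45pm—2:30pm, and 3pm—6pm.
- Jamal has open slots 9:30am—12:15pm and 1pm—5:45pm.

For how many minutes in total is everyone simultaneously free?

330 minutes

Keiko ∩ Jamal: 09:30–10:45, 13:00–14:30, 15:00–17:45.
Total common minutes: 75 + 90 + 165 = 330.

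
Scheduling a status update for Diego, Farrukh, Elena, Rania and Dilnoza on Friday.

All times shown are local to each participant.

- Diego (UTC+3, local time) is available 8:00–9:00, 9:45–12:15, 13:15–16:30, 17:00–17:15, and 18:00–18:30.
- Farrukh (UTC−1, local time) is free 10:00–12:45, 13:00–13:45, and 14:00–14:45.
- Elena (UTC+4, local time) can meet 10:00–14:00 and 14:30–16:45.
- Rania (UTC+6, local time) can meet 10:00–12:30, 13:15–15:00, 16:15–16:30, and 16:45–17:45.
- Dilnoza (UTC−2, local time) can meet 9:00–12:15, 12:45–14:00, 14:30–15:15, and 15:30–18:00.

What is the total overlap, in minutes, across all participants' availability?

Diego → UTC: 05:00–06:00, 06:45–09:15, 10:15–13:30, 14:00–14:15, 15:00–15:30.
Farrukh → UTC: 11:00–13:45, 14:00–14:45, 15:00–15:45.
Elena → UTC: 06:00–10:00, 10:30–12:45.
Rania → UTC: 04:00–06:30, 07:15–09:00, 10:15–10:30, 10:45–11:45.
Dilnoza → UTC: 11:00–14:15, 14:45–16:00, 16:30–17:15, 17:30–20:00.
Diego ∩ Farrukh: 11:00–13:30, 14:00–14:15, 15:00–15:30.
Diego ∩ Farrukh ∩ Elena: 11:00–12:45.
Diego ∩ Farrukh ∩ Elena ∩ Rania: 11:00–11:45.
Diego ∩ Farrukh ∩ Elena ∩ Rania ∩ Dilnoza: 11:00–11:45.
Total common minutes: 45.

45 minutes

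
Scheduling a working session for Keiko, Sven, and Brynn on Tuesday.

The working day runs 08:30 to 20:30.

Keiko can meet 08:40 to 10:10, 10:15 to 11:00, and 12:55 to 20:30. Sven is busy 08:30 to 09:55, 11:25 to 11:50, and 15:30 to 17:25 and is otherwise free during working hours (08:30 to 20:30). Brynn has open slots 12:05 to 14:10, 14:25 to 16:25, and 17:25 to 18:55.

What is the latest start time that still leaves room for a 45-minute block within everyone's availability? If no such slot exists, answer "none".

18:10

Sven free within 08:30–20:30: 09:55–11:25, 11:50–15:30, 17:25–20:30.
Keiko ∩ Sven: 09:55–10:10, 10:15–11:00, 12:55–15:30, 17:25–20:30.
Keiko ∩ Sven ∩ Brynn: 12:55–14:10, 14:25–15:30, 17:25–18:55.
Windows ≥ 45 min: 12:55–14:10, 14:25–15:30, 17:25–18:55.
Latest start in the last window 17:25–18:55 is 18:55 − 45 min = 18:10.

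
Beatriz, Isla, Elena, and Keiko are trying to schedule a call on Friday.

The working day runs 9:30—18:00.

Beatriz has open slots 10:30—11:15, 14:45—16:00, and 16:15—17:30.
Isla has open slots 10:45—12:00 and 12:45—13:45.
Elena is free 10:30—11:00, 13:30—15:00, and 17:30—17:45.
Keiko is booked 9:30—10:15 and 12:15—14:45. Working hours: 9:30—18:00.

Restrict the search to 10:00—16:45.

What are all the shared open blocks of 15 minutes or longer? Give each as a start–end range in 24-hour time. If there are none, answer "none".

10:45–11:00

Keiko free within 09:30–18:00: 10:15–12:15, 14:45–18:00.
Beatriz ∩ Isla: 10:45–11:15.
Beatriz ∩ Isla ∩ Elena: 10:45–11:00.
Beatriz ∩ Isla ∩ Elena ∩ Keiko: 10:45–11:00.
Restricted to 10:00–16:45: 10:45–11:00.
Windows ≥ 15 min: 10:45–11:00.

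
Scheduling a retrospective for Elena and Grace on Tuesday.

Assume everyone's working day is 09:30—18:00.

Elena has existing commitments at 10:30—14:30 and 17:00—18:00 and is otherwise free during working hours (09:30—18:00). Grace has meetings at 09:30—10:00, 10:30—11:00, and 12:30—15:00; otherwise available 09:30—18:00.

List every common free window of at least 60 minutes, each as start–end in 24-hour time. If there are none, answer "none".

15:00–17:00

Elena free within 09:30–18:00: 09:30–10:30, 14:30–17:00.
Grace free within 09:30–18:00: 10:00–10:30, 11:00–12:30, 15:00–18:00.
Elena ∩ Grace: 10:00–10:30, 15:00–17:00.
Windows ≥ 60 min: 15:00–17:00.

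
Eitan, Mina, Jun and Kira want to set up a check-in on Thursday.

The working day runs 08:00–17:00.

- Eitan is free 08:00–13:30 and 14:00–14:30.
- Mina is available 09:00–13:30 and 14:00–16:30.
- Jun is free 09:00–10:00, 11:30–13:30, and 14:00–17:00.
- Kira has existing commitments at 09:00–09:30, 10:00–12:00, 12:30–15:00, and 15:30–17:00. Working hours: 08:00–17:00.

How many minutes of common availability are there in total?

Kira free within 08:00–17:00: 08:00–09:00, 09:30–10:00, 12:00–12:30, 15:00–15:30.
Eitan ∩ Mina: 09:00–13:30, 14:00–14:30.
Eitan ∩ Mina ∩ Jun: 09:00–10:00, 11:30–13:30, 14:00–14:30.
Eitan ∩ Mina ∩ Jun ∩ Kira: 09:30–10:00, 12:00–12:30.
Total common minutes: 30 + 30 = 60.

60 minutes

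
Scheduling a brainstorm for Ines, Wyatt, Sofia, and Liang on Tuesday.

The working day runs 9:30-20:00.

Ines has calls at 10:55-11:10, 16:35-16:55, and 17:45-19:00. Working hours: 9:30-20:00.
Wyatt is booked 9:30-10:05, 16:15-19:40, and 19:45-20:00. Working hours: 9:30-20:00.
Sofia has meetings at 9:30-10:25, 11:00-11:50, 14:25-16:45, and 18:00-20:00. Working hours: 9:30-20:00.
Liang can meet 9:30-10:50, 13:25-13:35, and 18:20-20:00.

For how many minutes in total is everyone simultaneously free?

35 minutes

Ines free within 09:30–20:00: 09:30–10:55, 11:10–16:35, 16:55–17:45, 19:00–20:00.
Wyatt free within 09:30–20:00: 10:05–16:15, 19:40–19:45.
Sofia free within 09:30–20:00: 10:25–11:00, 11:50–14:25, 16:45–18:00.
Ines ∩ Wyatt: 10:05–10:55, 11:10–16:15, 19:40–19:45.
Ines ∩ Wyatt ∩ Sofia: 10:25–10:55, 11:50–14:25.
Ines ∩ Wyatt ∩ Sofia ∩ Liang: 10:25–10:50, 13:25–13:35.
Total common minutes: 25 + 10 = 35.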